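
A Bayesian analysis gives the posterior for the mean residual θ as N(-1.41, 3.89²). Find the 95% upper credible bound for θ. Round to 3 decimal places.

4.988

Need U with P(θ ≤ U) = 0.95: U = -1.41 + z_{0.05}·3.89.
z = 1.645; U = -1.41 + 1.645 × 3.89 = 4.988.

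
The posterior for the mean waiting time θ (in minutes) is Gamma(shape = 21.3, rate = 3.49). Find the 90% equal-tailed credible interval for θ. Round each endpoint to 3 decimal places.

[4.103, 8.429]

Posterior: Gamma(shape 21.3, rate 3.49).
Equal-tailed 90% interval: Gamma(21.3, 3.49) quantiles at 0.05 and 0.95.
Posterior mean ≈ 6.103, SD ≈ 1.322; a Normal approximation gives roughly [3.928, 8.278].
Exact: lower = 4.103; upper = 8.429.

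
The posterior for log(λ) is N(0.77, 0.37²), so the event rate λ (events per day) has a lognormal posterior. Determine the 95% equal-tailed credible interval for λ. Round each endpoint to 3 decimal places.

[1.046, 4.460]

On the log scale the 95% interval is 0.77 ± 1.960 × 0.37 = [0.0448, 1.4952].
Exponentiate: [e^0.0448, e^1.4952] = [1.046, 4.460].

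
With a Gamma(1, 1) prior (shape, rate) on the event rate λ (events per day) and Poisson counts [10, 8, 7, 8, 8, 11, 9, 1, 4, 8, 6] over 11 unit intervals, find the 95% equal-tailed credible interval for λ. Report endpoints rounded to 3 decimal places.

Posterior: Gamma(1+80, 1+11) = Gamma(81, 12) (shape, rate).
Equal-tailed 95% interval: Gamma(81, 12) quantiles at 0.025 and 0.975.
Posterior mean ≈ 6.750, SD ≈ 0.750; a Normal approximation gives roughly [5.280, 8.220].
Exact: lower = 5.360; upper = 8.297.

[5.360, 8.297]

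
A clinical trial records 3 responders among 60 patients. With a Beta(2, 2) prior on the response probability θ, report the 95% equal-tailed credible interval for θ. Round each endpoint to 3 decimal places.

Posterior: Beta(2+3, 2+57) = Beta(5, 59).
Equal-tailed 95% interval: the 0.025 and 0.975 quantiles of Beta(5, 59).
Posterior mean ≈ 0.078, SD ≈ 0.033; a Normal approximation gives roughly [0.013, 0.143].
Exact: F⁻¹(0.025) = 0.026; F⁻¹(0.975) = 0.155.

[0.026, 0.155]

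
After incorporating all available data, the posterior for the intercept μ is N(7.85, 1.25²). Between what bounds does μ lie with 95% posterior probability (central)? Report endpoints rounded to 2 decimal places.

[5.40, 10.30]

The posterior is symmetric, so the 95% equal-tailed interval is μ = 7.85 ± z·1.25 with z = 1.960.
Half-width: 1.960 × 1.25 = 2.45.
7.85 − 2.45 = 5.40; 7.85 + 2.45 = 10.30.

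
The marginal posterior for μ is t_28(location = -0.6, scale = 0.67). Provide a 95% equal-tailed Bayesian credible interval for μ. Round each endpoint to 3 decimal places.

[-1.972, 0.772]

The t_28 distribution is symmetric; the 95% interval is -0.6 ± t·0.67 with t_{0.975,28} = 2.048.
Half-width: 2.048 × 0.67 = 1.372.
-0.6 − 1.372 = -1.972; -0.6 + 1.372 = 0.772.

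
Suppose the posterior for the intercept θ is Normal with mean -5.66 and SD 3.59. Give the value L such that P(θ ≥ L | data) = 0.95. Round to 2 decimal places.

Need L with P(θ ≥ L) = 0.95: L = -5.66 − z_{0.05}·3.59.
z = 1.645; L = -5.66 − 1.645 × 3.59 = -11.57.

-11.57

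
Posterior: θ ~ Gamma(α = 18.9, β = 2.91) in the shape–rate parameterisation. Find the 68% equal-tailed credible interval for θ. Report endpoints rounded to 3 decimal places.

[5.021, 7.966]

Posterior: Gamma(shape 18.9, rate 2.91).
Equal-tailed 68% interval: Gamma(18.9, 2.91) quantiles at 0.16 and 0.84.
Posterior mean ≈ 6.495, SD ≈ 1.494; a Normal approximation gives roughly [5.009, 7.981].
Exact: lower = 5.021; upper = 7.966.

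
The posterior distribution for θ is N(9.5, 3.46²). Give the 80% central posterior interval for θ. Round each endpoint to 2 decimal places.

The posterior is symmetric, so the 80% equal-tailed interval is θ = 9.5 ± z·3.46 with z = 1.282.
Half-width: 1.282 × 3.46 = 4.43.
9.5 − 4.43 = 5.07; 9.5 + 4.43 = 13.93.

[5.07, 13.93]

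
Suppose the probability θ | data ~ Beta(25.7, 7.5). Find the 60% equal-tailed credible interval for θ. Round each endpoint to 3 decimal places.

[0.715, 0.836]

Posterior: Beta(25.7, 7.5).
Equal-tailed 60% interval: the 0.2 and 0.8 quantiles of Beta(25.7, 7.5).
Posterior mean ≈ 0.774, SD ≈ 0.072; a Normal approximation gives roughly [0.714, 0.834].
Exact: F⁻¹(0.2) = 0.715; F⁻¹(0.8) = 0.836.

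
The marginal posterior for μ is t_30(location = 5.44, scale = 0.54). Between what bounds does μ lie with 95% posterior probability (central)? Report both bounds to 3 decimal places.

[4.337, 6.543]

The t_30 distribution is symmetric; the 95% interval is 5.44 ± t·0.54 with t_{0.975,30} = 2.042.
Half-width: 2.042 × 0.54 = 1.103.
5.44 − 1.103 = 4.337; 5.44 + 1.103 = 6.543.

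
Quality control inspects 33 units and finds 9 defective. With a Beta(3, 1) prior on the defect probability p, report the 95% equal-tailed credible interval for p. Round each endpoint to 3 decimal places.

[0.186, 0.481]

Posterior: Beta(3+9, 1+24) = Beta(12, 25).
Equal-tailed 95% interval: the 0.025 and 0.975 quantiles of Beta(12, 25).
Posterior mean ≈ 0.324, SD ≈ 0.076; a Normal approximation gives roughly [0.175, 0.473].
Exact: F⁻¹(0.025) = 0.186; F⁻¹(0.975) = 0.481.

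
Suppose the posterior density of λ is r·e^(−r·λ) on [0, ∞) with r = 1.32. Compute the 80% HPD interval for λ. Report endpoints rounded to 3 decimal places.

The exponential density is strictly decreasing on [0, ∞), so the HPD interval is anchored at 0: [0, q] with P(λ ≤ q) = 0.80.
q = −ln(1 − 0.80) / 1.32 = 1.6094 / 1.32 = 1.219.

[0.000, 1.219]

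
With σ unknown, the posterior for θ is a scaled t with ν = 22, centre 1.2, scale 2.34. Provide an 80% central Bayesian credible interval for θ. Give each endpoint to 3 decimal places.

The t_22 distribution is symmetric; the 80% interval is 1.2 ± t·2.34 with t_{0.9,22} = 1.321.
Half-width: 1.321 × 2.34 = 3.092.
1.2 − 3.092 = -1.892; 1.2 + 3.092 = 4.292.

[-1.892, 4.292]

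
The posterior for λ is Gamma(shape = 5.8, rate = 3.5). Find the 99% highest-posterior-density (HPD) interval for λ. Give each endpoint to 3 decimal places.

[0.309, 3.720]

The posterior is unimodal and skewed, so the HPD interval has equal density at both endpoints and is the shortest 99% interval.
Solving f(0.309) = f(3.720) with F(3.720) − F(0.309) = 0.99 gives [0.309, 3.720].
For comparison, the equal-tailed interval is [0.412, 3.955]; the HPD is narrower and shifted toward the mode.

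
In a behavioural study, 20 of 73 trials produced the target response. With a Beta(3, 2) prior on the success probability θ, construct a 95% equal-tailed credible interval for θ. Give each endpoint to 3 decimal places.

Posterior: Beta(3+20, 2+53) = Beta(23, 55).
Equal-tailed 95% interval: the 0.025 and 0.975 quantiles of Beta(23, 55).
Posterior mean ≈ 0.295, SD ≈ 0.051; a Normal approximation gives roughly [0.194, 0.395].
Exact: F⁻¹(0.025) = 0.200; F⁻¹(0.975) = 0.400.

[0.200, 0.400]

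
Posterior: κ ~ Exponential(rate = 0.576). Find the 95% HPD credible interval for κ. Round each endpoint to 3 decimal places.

The exponential density is strictly decreasing on [0, ∞), so the HPD interval is anchored at 0: [0, q] with P(κ ≤ q) = 0.95.
q = −ln(1 − 0.95) / 0.576 = 2.9957 / 0.576 = 5.201.

[0.000, 5.201]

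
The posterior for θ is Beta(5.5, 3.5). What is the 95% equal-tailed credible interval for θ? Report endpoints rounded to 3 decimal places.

[0.295, 0.881]

Posterior: Beta(5.5, 3.5).
Equal-tailed 95% interval: the 0.025 and 0.975 quantiles of Beta(5.5, 3.5).
Posterior mean ≈ 0.611, SD ≈ 0.154; a Normal approximation gives roughly [0.309, 0.913].
Exact: F⁻¹(0.025) = 0.295; F⁻¹(0.975) = 0.881.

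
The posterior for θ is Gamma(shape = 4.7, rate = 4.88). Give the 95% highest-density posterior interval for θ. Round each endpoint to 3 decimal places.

The posterior is unimodal and skewed, so the HPD interval has equal density at both endpoints and is the shortest 95% interval.
Solving f(0.216) = f(1.842) with F(1.842) − F(0.216) = 0.95 gives [0.216, 1.842].
For comparison, the equal-tailed interval is [0.299, 2.009]; the HPD is narrower and shifted toward the mode.

[0.216, 1.842]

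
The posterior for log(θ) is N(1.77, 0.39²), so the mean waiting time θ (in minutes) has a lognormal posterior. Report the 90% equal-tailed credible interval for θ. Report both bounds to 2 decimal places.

On the log scale the 90% interval is 1.77 ± 1.645 × 0.39 = [1.1285, 2.4115].
Exponentiate: [e^1.1285, e^2.4115] = [3.09, 11.15].

[3.09, 11.15]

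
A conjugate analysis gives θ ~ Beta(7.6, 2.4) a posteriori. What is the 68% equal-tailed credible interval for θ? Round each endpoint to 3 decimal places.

[0.628, 0.890]

Posterior: Beta(7.6, 2.4).
Equal-tailed 68% interval: the 0.16 and 0.84 quantiles of Beta(7.6, 2.4).
Posterior mean ≈ 0.760, SD ≈ 0.129; a Normal approximation gives roughly [0.632, 0.888].
Exact: F⁻¹(0.16) = 0.628; F⁻¹(0.84) = 0.890.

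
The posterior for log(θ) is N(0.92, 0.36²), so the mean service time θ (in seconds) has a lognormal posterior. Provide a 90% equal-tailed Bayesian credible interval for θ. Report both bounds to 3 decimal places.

[1.388, 4.536]

On the log scale the 90% interval is 0.92 ± 1.645 × 0.36 = [0.3279, 1.5121].
Exponentiate: [e^0.3279, e^1.5121] = [1.388, 4.536].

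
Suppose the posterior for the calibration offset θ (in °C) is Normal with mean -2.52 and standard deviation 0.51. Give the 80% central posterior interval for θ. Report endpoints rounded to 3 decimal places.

[-3.174, -1.866]

The posterior is symmetric, so the 80% equal-tailed interval is θ = -2.52 ± z·0.51 with z = 1.282.
Half-width: 1.282 × 0.51 = 0.654.
-2.52 − 0.654 = -3.174; -2.52 + 0.654 = -1.866.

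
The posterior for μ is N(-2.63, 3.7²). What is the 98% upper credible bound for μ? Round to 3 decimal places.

4.969

Need U with P(μ ≤ U) = 0.98: U = -2.63 + z_{0.02}·3.7.
z = 2.054; U = -2.63 + 2.054 × 3.7 = 4.969.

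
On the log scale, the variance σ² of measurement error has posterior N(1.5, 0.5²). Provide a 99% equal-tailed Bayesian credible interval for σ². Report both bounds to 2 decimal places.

On the log scale the 99% interval is 1.5 ± 2.576 × 0.5 = [0.2121, 2.7879].
Exponentiate: [e^0.2121, e^2.7879] = [1.24, 16.25].

[1.24, 16.25]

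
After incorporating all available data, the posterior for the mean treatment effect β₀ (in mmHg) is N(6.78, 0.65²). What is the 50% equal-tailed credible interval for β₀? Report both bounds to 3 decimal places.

[6.342, 7.218]

The posterior is symmetric, so the 50% equal-tailed interval is β₀ = 6.78 ± z·0.65 with z = 0.674.
Half-width: 0.674 × 0.65 = 0.438.
6.78 − 0.438 = 6.342; 6.78 + 0.438 = 7.218.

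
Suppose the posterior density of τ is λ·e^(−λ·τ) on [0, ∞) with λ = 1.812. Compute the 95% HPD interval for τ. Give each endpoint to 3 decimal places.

[0.000, 1.653]

The exponential density is strictly decreasing on [0, ∞), so the HPD interval is anchored at 0: [0, q] with P(τ ≤ q) = 0.95.
q = −ln(1 − 0.95) / 1.812 = 2.9957 / 1.812 = 1.653.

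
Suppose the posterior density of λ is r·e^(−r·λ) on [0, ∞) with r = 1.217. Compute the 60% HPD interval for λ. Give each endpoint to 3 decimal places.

[0.000, 0.753]

The exponential density is strictly decreasing on [0, ∞), so the HPD interval is anchored at 0: [0, q] with P(λ ≤ q) = 0.60.
q = −ln(1 − 0.60) / 1.217 = 0.9163 / 1.217 = 0.753.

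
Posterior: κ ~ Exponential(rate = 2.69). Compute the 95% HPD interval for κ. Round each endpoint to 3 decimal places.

The exponential density is strictly decreasing on [0, ∞), so the HPD interval is anchored at 0: [0, q] with P(κ ≤ q) = 0.95.
q = −ln(1 − 0.95) / 2.69 = 2.9957 / 2.69 = 1.114.

[0.000, 1.114]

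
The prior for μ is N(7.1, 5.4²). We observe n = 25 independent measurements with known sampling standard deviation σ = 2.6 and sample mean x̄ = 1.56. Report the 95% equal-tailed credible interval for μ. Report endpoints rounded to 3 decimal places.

[0.596, 2.625]

Posterior precision = 1/5.4² + 25/2.6² = 0.0343 + 3.6982 = 3.7325, so posterior SD = 0.5176.
Posterior mean = (7.1/5.4² + 25·1.56/2.6²) / 3.7325 = 1.6109.
Interval: 1.6109 ± 1.960 × 0.5176 → [0.596, 2.625].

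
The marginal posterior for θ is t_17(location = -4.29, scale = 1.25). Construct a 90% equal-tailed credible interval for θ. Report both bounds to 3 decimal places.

The t_17 distribution is symmetric; the 90% interval is -4.29 ± t·1.25 with t_{0.95,17} = 1.740.
Half-width: 1.740 × 1.25 = 2.175.
-4.29 − 2.175 = -6.465; -4.29 + 2.175 = -2.115.

[-6.465, -2.115]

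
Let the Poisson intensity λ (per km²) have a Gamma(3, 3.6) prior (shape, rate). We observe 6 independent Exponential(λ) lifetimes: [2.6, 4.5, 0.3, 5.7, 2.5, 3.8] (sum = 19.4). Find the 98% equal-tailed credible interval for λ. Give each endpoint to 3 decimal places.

Posterior: Gamma(3+6, 3.6+19.4) = Gamma(9, 23.0) (shape, rate).
Equal-tailed 98% interval: Gamma(9, 23.0) quantiles at 0.01 and 0.99.
Posterior mean ≈ 0.391, SD ≈ 0.130; a Normal approximation gives roughly [0.088, 0.695].
Exact: lower = 0.152; upper = 0.757.

[0.152, 0.757]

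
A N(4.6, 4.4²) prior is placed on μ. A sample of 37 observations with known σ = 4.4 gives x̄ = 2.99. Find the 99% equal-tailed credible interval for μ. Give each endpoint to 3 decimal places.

Posterior precision = 1/4.4² + 37/4.4² = 0.0517 + 1.9112 = 1.9628, so posterior SD = 0.7138.
Posterior mean = (4.6/4.4² + 37·2.99/4.4²) / 1.9628 = 3.0324.
Interval: 3.0324 ± 2.576 × 0.7138 → [1.194, 4.871].

[1.194, 4.871]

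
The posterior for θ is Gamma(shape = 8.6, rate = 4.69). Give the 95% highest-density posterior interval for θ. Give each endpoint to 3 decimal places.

[0.717, 3.079]

The posterior is unimodal and skewed, so the HPD interval has equal density at both endpoints and is the shortest 95% interval.
Solving f(0.717) = f(3.079) with F(3.079) − F(0.717) = 0.95 gives [0.717, 3.079].
For comparison, the equal-tailed interval is [0.821, 3.247]; the HPD is narrower and shifted toward the mode.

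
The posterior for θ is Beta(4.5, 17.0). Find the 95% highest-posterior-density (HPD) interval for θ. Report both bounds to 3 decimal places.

[0.056, 0.378]

The posterior is unimodal and skewed, so the HPD interval has equal density at both endpoints and is the shortest 95% interval.
Solving f(0.056) = f(0.378) with F(0.378) − F(0.056) = 0.95 gives [0.056, 0.378].
For comparison, the equal-tailed interval is [0.070, 0.400]; the HPD is narrower and shifted toward the mode.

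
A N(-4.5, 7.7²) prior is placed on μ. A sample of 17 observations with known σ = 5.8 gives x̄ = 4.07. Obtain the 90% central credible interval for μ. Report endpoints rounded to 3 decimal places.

Posterior precision = 1/7.7² + 17/5.8² = 0.0169 + 0.5054 = 0.5222, so posterior SD = 1.3838.
Posterior mean = (-4.5/7.7² + 17·4.07/5.8²) / 0.5222 = 3.7932.
Interval: 3.7932 ± 1.645 × 1.3838 → [1.517, 6.069].

[1.517, 6.069]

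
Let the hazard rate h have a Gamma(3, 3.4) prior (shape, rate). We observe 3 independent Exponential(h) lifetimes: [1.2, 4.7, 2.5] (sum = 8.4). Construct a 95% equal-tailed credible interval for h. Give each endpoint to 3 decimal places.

Posterior: Gamma(3+3, 3.4+8.4) = Gamma(6, 11.8) (shape, rate).
Equal-tailed 95% interval: Gamma(6, 11.8) quantiles at 0.025 and 0.975.
Posterior mean ≈ 0.508, SD ≈ 0.208; a Normal approximation gives roughly [0.102, 0.915].
Exact: lower = 0.187; upper = 0.989.

[0.187, 0.989]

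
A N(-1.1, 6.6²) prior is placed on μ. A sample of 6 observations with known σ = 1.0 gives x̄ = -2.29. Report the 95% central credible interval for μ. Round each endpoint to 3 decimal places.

[-3.084, -1.487]

Posterior precision = 1/6.6² + 6/1.0² = 0.0230 + 6.0000 = 6.0230, so posterior SD = 0.4075.
Posterior mean = (-1.1/6.6² + 6·-2.29/1.0²) / 6.0230 = -2.2855.
Interval: -2.2855 ± 1.960 × 0.4075 → [-3.084, -1.487].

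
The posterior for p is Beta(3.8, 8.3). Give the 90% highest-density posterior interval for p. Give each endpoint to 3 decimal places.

[0.103, 0.517]

The posterior is unimodal and skewed, so the HPD interval has equal density at both endpoints and is the shortest 90% interval.
Solving f(0.103) = f(0.517) with F(0.517) − F(0.103) = 0.90 gives [0.103, 0.517].
For comparison, the equal-tailed interval is [0.122, 0.542]; the HPD is narrower and shifted toward the mode.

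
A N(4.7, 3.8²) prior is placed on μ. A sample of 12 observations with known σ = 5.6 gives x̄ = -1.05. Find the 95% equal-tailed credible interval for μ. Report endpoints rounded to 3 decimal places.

[-3.084, 2.747]

Posterior precision = 1/3.8² + 12/5.6² = 0.0693 + 0.3827 = 0.4519, so posterior SD = 1.4876.
Posterior mean = (4.7/3.8² + 12·-1.05/5.6²) / 0.4519 = -0.1688.
Interval: -0.1688 ± 1.960 × 1.4876 → [-3.084, 2.747].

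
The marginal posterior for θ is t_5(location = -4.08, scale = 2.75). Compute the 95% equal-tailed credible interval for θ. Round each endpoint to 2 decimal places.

[-11.15, 2.99]

The t_5 distribution is symmetric; the 95% interval is -4.08 ± t·2.75 with t_{0.975,5} = 2.571.
Half-width: 2.571 × 2.75 = 7.07.
-4.08 − 7.07 = -11.15; -4.08 + 7.07 = 2.99.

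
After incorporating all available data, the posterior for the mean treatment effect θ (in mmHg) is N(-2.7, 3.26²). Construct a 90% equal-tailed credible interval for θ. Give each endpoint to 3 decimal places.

[-8.062, 2.662]

The posterior is symmetric, so the 90% equal-tailed interval is θ = -2.7 ± z·3.26 with z = 1.645.
Half-width: 1.645 × 3.26 = 5.362.
-2.7 − 5.362 = -8.062; -2.7 + 5.362 = 2.662.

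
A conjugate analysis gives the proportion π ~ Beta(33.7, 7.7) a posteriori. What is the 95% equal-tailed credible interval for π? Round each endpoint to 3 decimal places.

Posterior: Beta(33.7, 7.7).
Equal-tailed 95% interval: the 0.025 and 0.975 quantiles of Beta(33.7, 7.7).
Posterior mean ≈ 0.814, SD ≈ 0.060; a Normal approximation gives roughly [0.697, 0.931].
Exact: F⁻¹(0.025) = 0.684; F⁻¹(0.975) = 0.916.

[0.684, 0.916]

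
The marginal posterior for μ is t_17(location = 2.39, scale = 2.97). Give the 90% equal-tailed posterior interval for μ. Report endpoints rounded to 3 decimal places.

[-2.777, 7.557]

The t_17 distribution is symmetric; the 90% interval is 2.39 ± t·2.97 with t_{0.95,17} = 1.740.
Half-width: 1.740 × 2.97 = 5.167.
2.39 − 5.167 = -2.777; 2.39 + 5.167 = 7.557.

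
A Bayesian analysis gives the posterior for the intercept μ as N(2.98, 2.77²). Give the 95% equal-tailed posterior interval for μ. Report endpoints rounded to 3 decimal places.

The posterior is symmetric, so the 95% equal-tailed interval is μ = 2.98 ± z·2.77 with z = 1.960.
Half-width: 1.960 × 2.77 = 5.429.
2.98 − 5.429 = -2.449; 2.98 + 5.429 = 8.409.

[-2.449, 8.409]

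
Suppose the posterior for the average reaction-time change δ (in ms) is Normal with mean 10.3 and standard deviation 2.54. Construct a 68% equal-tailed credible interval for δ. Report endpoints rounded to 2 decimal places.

[7.77, 12.83]

The posterior is symmetric, so the 68% equal-tailed interval is δ = 10.3 ± z·2.54 with z = 0.994.
Half-width: 0.994 × 2.54 = 2.53.
10.3 − 2.53 = 7.77; 10.3 + 2.53 = 12.83.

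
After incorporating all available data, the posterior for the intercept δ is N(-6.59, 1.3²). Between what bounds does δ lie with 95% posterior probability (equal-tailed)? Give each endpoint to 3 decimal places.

The posterior is symmetric, so the 95% equal-tailed interval is δ = -6.59 ± z·1.3 with z = 1.960.
Half-width: 1.960 × 1.3 = 2.548.
-6.59 − 2.548 = -9.138; -6.59 + 2.548 = -4.042.

[-9.138, -4.042]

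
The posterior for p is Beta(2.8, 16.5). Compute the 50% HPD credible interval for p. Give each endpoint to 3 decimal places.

The posterior is unimodal and skewed, so the HPD interval has equal density at both endpoints and is the shortest 50% interval.
Solving f(0.062) = f(0.160) with F(0.160) − F(0.062) = 0.50 gives [0.062, 0.160].
For comparison, the equal-tailed interval is [0.086, 0.191]; the HPD is narrower and shifted toward the mode.

[0.062, 0.160]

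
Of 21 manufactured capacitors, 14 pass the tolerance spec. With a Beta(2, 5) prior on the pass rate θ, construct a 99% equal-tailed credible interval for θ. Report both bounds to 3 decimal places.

Posterior: Beta(2+14, 5+7) = Beta(16, 12).
Equal-tailed 99% interval: the 0.005 and 0.995 quantiles of Beta(16, 12).
Posterior mean ≈ 0.571, SD ≈ 0.092; a Normal approximation gives roughly [0.335, 0.808].
Exact: F⁻¹(0.005) = 0.333; F⁻¹(0.995) = 0.791.

[0.333, 0.791]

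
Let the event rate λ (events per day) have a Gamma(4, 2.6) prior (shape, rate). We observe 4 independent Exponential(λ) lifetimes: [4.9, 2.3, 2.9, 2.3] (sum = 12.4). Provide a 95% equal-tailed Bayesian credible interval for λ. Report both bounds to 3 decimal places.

Posterior: Gamma(4+4, 2.6+12.4) = Gamma(8, 15.0) (shape, rate).
Equal-tailed 95% interval: Gamma(8, 15.0) quantiles at 0.025 and 0.975.
Posterior mean ≈ 0.533, SD ≈ 0.189; a Normal approximation gives roughly [0.164, 0.903].
Exact: lower = 0.230; upper = 0.962.

[0.230, 0.962]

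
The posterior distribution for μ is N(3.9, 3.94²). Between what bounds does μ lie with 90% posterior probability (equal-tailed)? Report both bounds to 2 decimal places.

The posterior is symmetric, so the 90% equal-tailed interval is μ = 3.9 ± z·3.94 with z = 1.645.
Half-width: 1.645 × 3.94 = 6.48.
3.9 − 6.48 = -2.58; 3.9 + 6.48 = 10.38.

[-2.58, 10.38]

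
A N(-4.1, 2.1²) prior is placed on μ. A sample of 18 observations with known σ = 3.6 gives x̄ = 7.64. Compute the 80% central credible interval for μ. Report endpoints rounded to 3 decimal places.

Posterior precision = 1/2.1² + 18/3.6² = 0.2268 + 1.3889 = 1.6156, so posterior SD = 0.7867.
Posterior mean = (-4.1/2.1² + 18·7.64/3.6²) / 1.6156 = 5.9923.
Interval: 5.9923 ± 1.282 × 0.7867 → [4.984, 7.001].

[4.984, 7.001]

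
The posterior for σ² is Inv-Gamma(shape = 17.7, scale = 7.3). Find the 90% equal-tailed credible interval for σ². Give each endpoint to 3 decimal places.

[0.290, 0.641]

Inverse-Gamma(17.7, 7.3) quantiles: F⁻¹(0.05) and F⁻¹(0.95).
Equivalently, 1/σ² ~ Gamma(17.7, rate = 7.3); invert its 0.95 and 0.05 quantiles.
Posterior mean ≈ 0.437, SD ≈ 0.110; a Normal approximation gives roughly [0.256, 0.619].
Exact: lower = 0.290; upper = 0.641.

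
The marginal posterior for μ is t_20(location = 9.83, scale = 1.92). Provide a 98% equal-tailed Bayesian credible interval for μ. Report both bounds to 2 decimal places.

The t_20 distribution is symmetric; the 98% interval is 9.83 ± t·1.92 with t_{0.99,20} = 2.528.
Half-width: 2.528 × 1.92 = 4.85.
9.83 − 4.85 = 4.98; 9.83 + 4.85 = 14.68.

[4.98, 14.68]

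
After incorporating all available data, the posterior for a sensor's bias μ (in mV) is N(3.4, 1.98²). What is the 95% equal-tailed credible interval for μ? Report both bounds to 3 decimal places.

The posterior is symmetric, so the 95% equal-tailed interval is μ = 3.4 ± z·1.98 with z = 1.960.
Half-width: 1.960 × 1.98 = 3.881.
3.4 − 3.881 = -0.481; 3.4 + 3.881 = 7.281.

[-0.481, 7.281]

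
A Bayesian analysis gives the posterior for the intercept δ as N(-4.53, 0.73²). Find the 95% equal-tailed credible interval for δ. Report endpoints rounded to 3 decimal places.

[-5.961, -3.099]

The posterior is symmetric, so the 95% equal-tailed interval is δ = -4.53 ± z·0.73 with z = 1.960.
Half-width: 1.960 × 0.73 = 1.431.
-4.53 − 1.431 = -5.961; -4.53 + 1.431 = -3.099.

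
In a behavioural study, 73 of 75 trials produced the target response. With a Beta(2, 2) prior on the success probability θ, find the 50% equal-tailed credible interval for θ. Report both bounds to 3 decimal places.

Posterior: Beta(2+73, 2+2) = Beta(75, 4).
Equal-tailed 50% interval: the 0.25 and 0.75 quantiles of Beta(75, 4).
Posterior mean ≈ 0.949, SD ≈ 0.025; a Normal approximation gives roughly [0.933, 0.966].
Exact: F⁻¹(0.25) = 0.935; F⁻¹(0.75) = 0.967.

[0.935, 0.967]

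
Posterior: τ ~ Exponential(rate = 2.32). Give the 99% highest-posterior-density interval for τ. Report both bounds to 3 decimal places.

[0.000, 1.985]

The exponential density is strictly decreasing on [0, ∞), so the HPD interval is anchored at 0: [0, q] with P(τ ≤ q) = 0.99.
q = −ln(1 − 0.99) / 2.32 = 4.6052 / 2.32 = 1.985.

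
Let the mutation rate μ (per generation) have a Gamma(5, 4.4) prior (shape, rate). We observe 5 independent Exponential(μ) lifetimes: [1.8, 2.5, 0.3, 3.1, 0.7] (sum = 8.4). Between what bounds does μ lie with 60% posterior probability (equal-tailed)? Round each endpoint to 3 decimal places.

[0.569, 0.978]

Posterior: Gamma(5+5, 4.4+8.4) = Gamma(10, 12.8) (shape, rate).
Equal-tailed 60% interval: Gamma(10, 12.8) quantiles at 0.2 and 0.8.
Posterior mean ≈ 0.781, SD ≈ 0.247; a Normal approximation gives roughly [0.573, 0.989].
Exact: lower = 0.569; upper = 0.978.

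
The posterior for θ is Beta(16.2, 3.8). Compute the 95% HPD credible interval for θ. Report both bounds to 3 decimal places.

The posterior is unimodal and skewed, so the HPD interval has equal density at both endpoints and is the shortest 95% interval.
Solving f(0.642) = f(0.960) with F(0.960) − F(0.642) = 0.95 gives [0.642, 0.960].
For comparison, the equal-tailed interval is [0.617, 0.945]; the HPD is narrower and shifted toward the mode.

[0.642, 0.960]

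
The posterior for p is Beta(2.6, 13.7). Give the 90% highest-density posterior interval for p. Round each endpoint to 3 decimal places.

The posterior is unimodal and skewed, so the HPD interval has equal density at both endpoints and is the shortest 90% interval.
Solving f(0.023) = f(0.290) with F(0.290) − F(0.023) = 0.90 gives [0.023, 0.290].
For comparison, the equal-tailed interval is [0.042, 0.325]; the HPD is narrower and shifted toward the mode.

[0.023, 0.290]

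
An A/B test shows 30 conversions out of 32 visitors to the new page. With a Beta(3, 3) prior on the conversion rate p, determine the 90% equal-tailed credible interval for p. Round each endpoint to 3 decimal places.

[0.769, 0.945]

Posterior: Beta(3+30, 3+2) = Beta(33, 5).
Equal-tailed 90% interval: the 0.05 and 0.95 quantiles of Beta(33, 5).
Posterior mean ≈ 0.868, SD ≈ 0.054; a Normal approximation gives roughly [0.779, 0.957].
Exact: F⁻¹(0.05) = 0.769; F⁻¹(0.95) = 0.945.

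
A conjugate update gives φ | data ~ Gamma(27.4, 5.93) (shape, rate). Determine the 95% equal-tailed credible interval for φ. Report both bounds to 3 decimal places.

Posterior: Gamma(shape 27.4, rate 5.93).
Equal-tailed 95% interval: Gamma(27.4, 5.93) quantiles at 0.025 and 0.975.
Posterior mean ≈ 4.621, SD ≈ 0.883; a Normal approximation gives roughly [2.890, 6.351].
Exact: lower = 3.055; upper = 6.504.

[3.055, 6.504]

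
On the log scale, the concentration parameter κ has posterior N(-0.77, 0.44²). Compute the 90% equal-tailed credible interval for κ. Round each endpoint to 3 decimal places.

[0.225, 0.955]

On the log scale the 90% interval is -0.77 ± 1.645 × 0.44 = [-1.4937, -0.0463].
Exponentiate: [e^-1.4937, e^-0.0463] = [0.225, 0.955].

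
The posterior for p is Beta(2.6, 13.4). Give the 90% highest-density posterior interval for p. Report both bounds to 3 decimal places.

[0.024, 0.295]

The posterior is unimodal and skewed, so the HPD interval has equal density at both endpoints and is the shortest 90% interval.
Solving f(0.024) = f(0.295) with F(0.295) − F(0.024) = 0.90 gives [0.024, 0.295].
For comparison, the equal-tailed interval is [0.043, 0.331]; the HPD is narrower and shifted toward the mode.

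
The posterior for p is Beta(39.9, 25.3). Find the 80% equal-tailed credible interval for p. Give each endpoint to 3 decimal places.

[0.534, 0.688]

Posterior: Beta(39.9, 25.3).
Equal-tailed 80% interval: the 0.1 and 0.9 quantiles of Beta(39.9, 25.3).
Posterior mean ≈ 0.612, SD ≈ 0.060; a Normal approximation gives roughly [0.535, 0.689].
Exact: F⁻¹(0.1) = 0.534; F⁻¹(0.9) = 0.688.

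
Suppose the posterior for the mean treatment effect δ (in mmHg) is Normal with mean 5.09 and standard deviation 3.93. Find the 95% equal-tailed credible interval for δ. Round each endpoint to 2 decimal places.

[-2.61, 12.79]

The posterior is symmetric, so the 95% equal-tailed interval is δ = 5.09 ± z·3.93 with z = 1.960.
Half-width: 1.960 × 3.93 = 7.70.
5.09 − 7.70 = -2.61; 5.09 + 7.70 = 12.79.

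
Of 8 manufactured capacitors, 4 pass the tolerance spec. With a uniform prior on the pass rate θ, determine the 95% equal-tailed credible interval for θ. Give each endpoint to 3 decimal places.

[0.212, 0.788]

Posterior: Beta(1+4, 1+4) = Beta(5, 5).
Equal-tailed 95% interval: the 0.025 and 0.975 quantiles of Beta(5, 5).
Posterior mean ≈ 0.500, SD ≈ 0.151; a Normal approximation gives roughly [0.205, 0.795].
Exact: F⁻¹(0.025) = 0.212; F⁻¹(0.975) = 0.788.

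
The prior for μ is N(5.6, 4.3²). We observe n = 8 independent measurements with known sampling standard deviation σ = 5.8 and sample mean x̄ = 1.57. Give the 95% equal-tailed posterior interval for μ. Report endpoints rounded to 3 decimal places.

Posterior precision = 1/4.3² + 8/5.8² = 0.0541 + 0.2378 = 0.2919, so posterior SD = 1.8509.
Posterior mean = (5.6/4.3² + 8·1.57/5.8²) / 0.2919 = 2.3167.
Interval: 2.3167 ± 1.960 × 1.8509 → [-1.311, 5.944].

[-1.311, 5.944]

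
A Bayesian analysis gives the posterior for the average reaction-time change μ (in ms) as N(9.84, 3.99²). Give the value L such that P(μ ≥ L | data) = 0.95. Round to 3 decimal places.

3.277

Need L with P(μ ≥ L) = 0.95: L = 9.84 − z_{0.05}·3.99.
z = 1.645; L = 9.84 − 1.645 × 3.99 = 3.277.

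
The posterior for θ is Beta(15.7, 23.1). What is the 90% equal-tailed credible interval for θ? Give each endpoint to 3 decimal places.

Posterior: Beta(15.7, 23.1).
Equal-tailed 90% interval: the 0.05 and 0.95 quantiles of Beta(15.7, 23.1).
Posterior mean ≈ 0.405, SD ≈ 0.078; a Normal approximation gives roughly [0.277, 0.533].
Exact: F⁻¹(0.05) = 0.279; F⁻¹(0.95) = 0.536.

[0.279, 0.536]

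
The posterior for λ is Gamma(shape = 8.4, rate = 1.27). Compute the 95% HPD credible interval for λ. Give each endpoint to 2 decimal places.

[2.54, 11.16]

The posterior is unimodal and skewed, so the HPD interval has equal density at both endpoints and is the shortest 95% interval.
Solving f(2.54) = f(11.16) with F(11.16) − F(2.54) = 0.95 gives [2.54, 11.16].
For comparison, the equal-tailed interval is [2.93, 11.78]; the HPD is narrower and shifted toward the mode.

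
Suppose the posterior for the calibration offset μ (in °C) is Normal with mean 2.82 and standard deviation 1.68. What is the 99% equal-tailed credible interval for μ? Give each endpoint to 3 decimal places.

[-1.507, 7.147]

The posterior is symmetric, so the 99% equal-tailed interval is μ = 2.82 ± z·1.68 with z = 2.576.
Half-width: 2.576 × 1.68 = 4.327.
2.82 − 4.327 = -1.507; 2.82 + 4.327 = 7.147.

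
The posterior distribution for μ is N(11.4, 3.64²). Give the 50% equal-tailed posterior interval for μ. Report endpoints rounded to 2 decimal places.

[8.94, 13.86]

The posterior is symmetric, so the 50% equal-tailed interval is μ = 11.4 ± z·3.64 with z = 0.674.
Half-width: 0.674 × 3.64 = 2.46.
11.4 − 2.46 = 8.94; 11.4 + 2.46 = 13.86.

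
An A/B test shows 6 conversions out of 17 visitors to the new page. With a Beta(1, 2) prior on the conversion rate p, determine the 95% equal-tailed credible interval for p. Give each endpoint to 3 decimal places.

[0.163, 0.566]

Posterior: Beta(1+6, 2+11) = Beta(7, 13).
Equal-tailed 95% interval: the 0.025 and 0.975 quantiles of Beta(7, 13).
Posterior mean ≈ 0.350, SD ≈ 0.104; a Normal approximation gives roughly [0.146, 0.554].
Exact: F⁻¹(0.025) = 0.163; F⁻¹(0.975) = 0.566.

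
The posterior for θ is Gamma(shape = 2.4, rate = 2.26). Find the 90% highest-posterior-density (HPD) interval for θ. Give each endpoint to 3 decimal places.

The posterior is unimodal and skewed, so the HPD interval has equal density at both endpoints and is the shortest 90% interval.
Solving f(0.090) = f(2.018) with F(2.018) − F(0.090) = 0.90 gives [0.090, 2.018].
For comparison, the equal-tailed interval is [0.233, 2.380]; the HPD is narrower and shifted toward the mode.

[0.090, 2.018]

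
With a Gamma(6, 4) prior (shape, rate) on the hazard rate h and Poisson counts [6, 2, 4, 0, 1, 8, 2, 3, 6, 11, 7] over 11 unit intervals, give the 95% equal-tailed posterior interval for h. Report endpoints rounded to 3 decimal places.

Posterior: Gamma(6+50, 4+11) = Gamma(56, 15) (shape, rate).
Equal-tailed 95% interval: Gamma(56, 15) quantiles at 0.025 and 0.975.
Posterior mean ≈ 3.733, SD ≈ 0.499; a Normal approximation gives roughly [2.756, 4.711].
Exact: lower = 2.820; upper = 4.773.

[2.820, 4.773]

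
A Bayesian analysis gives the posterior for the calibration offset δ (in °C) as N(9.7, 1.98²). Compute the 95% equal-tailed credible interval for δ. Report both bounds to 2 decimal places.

[5.82, 13.58]

The posterior is symmetric, so the 95% equal-tailed interval is δ = 9.7 ± z·1.98 with z = 1.960.
Half-width: 1.960 × 1.98 = 3.88.
9.7 − 3.88 = 5.82; 9.7 + 3.88 = 13.58.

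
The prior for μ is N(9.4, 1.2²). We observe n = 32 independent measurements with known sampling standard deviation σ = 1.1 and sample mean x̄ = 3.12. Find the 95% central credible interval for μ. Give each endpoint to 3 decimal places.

Posterior precision = 1/1.2² + 32/1.1² = 0.6944 + 26.4463 = 27.1407, so posterior SD = 0.1920.
Posterior mean = (9.4/1.2² + 32·3.12/1.1²) / 27.1407 = 3.2807.
Interval: 3.2807 ± 1.960 × 0.1920 → [2.904, 3.657].

[2.904, 3.657]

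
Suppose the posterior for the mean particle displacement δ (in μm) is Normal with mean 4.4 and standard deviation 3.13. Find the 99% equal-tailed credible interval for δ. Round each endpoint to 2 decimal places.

The posterior is symmetric, so the 99% equal-tailed interval is δ = 4.4 ± z·3.13 with z = 2.576.
Half-width: 2.576 × 3.13 = 8.06.
4.4 − 8.06 = -3.66; 4.4 + 8.06 = 12.46.

[-3.66, 12.46]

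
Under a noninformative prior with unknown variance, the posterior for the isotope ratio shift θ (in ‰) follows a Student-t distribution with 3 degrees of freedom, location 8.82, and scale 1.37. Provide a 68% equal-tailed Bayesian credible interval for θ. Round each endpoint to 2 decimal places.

The t_3 distribution is symmetric; the 68% interval is 8.82 ± t·1.37 with t_{0.84,3} = 1.189.
Half-width: 1.189 × 1.37 = 1.63.
8.82 − 1.63 = 7.19; 8.82 + 1.63 = 10.45.

[7.19, 10.45]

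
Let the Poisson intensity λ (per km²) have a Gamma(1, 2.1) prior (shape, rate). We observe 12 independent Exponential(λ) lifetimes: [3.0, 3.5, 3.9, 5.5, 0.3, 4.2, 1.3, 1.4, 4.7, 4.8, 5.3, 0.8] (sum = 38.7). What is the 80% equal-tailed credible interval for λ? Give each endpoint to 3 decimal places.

[0.212, 0.436]

Posterior: Gamma(1+12, 2.1+38.7) = Gamma(13, 40.8) (shape, rate).
Equal-tailed 80% interval: Gamma(13, 40.8) quantiles at 0.1 and 0.9.
Posterior mean ≈ 0.319, SD ≈ 0.088; a Normal approximation gives roughly [0.205, 0.432].
Exact: lower = 0.212; upper = 0.436.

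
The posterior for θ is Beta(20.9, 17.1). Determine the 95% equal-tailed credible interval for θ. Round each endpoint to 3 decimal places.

Posterior: Beta(20.9, 17.1).
Equal-tailed 95% interval: the 0.025 and 0.975 quantiles of Beta(20.9, 17.1).
Posterior mean ≈ 0.550, SD ≈ 0.080; a Normal approximation gives roughly [0.394, 0.706].
Exact: F⁻¹(0.025) = 0.392; F⁻¹(0.975) = 0.703.

[0.392, 0.703]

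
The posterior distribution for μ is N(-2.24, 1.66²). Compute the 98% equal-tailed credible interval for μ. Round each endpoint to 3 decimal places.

The posterior is symmetric, so the 98% equal-tailed interval is μ = -2.24 ± z·1.66 with z = 2.326.
Half-width: 2.326 × 1.66 = 3.862.
-2.24 − 3.862 = -6.102; -2.24 + 3.862 = 1.622.

[-6.102, 1.622]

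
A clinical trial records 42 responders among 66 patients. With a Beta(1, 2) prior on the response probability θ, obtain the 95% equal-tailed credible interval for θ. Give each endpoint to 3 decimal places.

Posterior: Beta(1+42, 2+24) = Beta(43, 26).
Equal-tailed 95% interval: the 0.025 and 0.975 quantiles of Beta(43, 26).
Posterior mean ≈ 0.623, SD ≈ 0.058; a Normal approximation gives roughly [0.510, 0.737].
Exact: F⁻¹(0.025) = 0.507; F⁻¹(0.975) = 0.733.

[0.507, 0.733]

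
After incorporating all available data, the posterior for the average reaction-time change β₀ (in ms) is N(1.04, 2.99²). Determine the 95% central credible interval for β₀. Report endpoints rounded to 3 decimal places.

The posterior is symmetric, so the 95% equal-tailed interval is β₀ = 1.04 ± z·2.99 with z = 1.960.
Half-width: 1.960 × 2.99 = 5.860.
1.04 − 5.860 = -4.820; 1.04 + 5.860 = 6.900.

[-4.820, 6.900]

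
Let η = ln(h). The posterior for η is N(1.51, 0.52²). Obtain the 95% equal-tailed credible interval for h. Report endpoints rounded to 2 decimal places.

[1.63, 12.54]

On the log scale the 95% interval is 1.51 ± 1.960 × 0.52 = [0.4908, 2.5292].
Exponentiate: [e^0.4908, e^2.5292] = [1.63, 12.54].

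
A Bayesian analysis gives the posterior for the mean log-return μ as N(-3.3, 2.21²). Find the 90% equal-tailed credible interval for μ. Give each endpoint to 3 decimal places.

The posterior is symmetric, so the 90% equal-tailed interval is μ = -3.3 ± z·2.21 with z = 1.645.
Half-width: 1.645 × 2.21 = 3.635.
-3.3 − 3.635 = -6.935; -3.3 + 3.635 = 0.335.

[-6.935, 0.335]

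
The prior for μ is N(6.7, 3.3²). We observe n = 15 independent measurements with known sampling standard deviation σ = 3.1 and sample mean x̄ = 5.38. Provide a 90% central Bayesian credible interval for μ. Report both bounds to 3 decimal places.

Posterior precision = 1/3.3² + 15/3.1² = 0.0918 + 1.5609 = 1.6527, so posterior SD = 0.7779.
Posterior mean = (6.7/3.3² + 15·5.38/3.1²) / 1.6527 = 5.4533.
Interval: 5.4533 ± 1.645 × 0.7779 → [4.174, 6.733].

[4.174, 6.733]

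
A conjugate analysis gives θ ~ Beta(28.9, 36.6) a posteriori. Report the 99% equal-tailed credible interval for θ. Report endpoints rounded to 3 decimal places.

Posterior: Beta(28.9, 36.6).
Equal-tailed 99% interval: the 0.005 and 0.995 quantiles of Beta(28.9, 36.6).
Posterior mean ≈ 0.441, SD ≈ 0.061; a Normal approximation gives roughly [0.284, 0.598].
Exact: F⁻¹(0.005) = 0.290; F⁻¹(0.995) = 0.599.

[0.290, 0.599]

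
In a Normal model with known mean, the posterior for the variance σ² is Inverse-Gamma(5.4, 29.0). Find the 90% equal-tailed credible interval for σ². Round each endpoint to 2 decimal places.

[2.99, 13.04]

Inverse-Gamma(5.4, 29.0) quantiles: F⁻¹(0.05) and F⁻¹(0.95).
Equivalently, 1/σ² ~ Gamma(5.4, rate = 29.0); invert its 0.95 and 0.05 quantiles.
Posterior mean ≈ 6.59, SD ≈ 3.57; a Normal approximation gives roughly [0.71, 12.47].
Exact: lower = 2.99; upper = 13.04.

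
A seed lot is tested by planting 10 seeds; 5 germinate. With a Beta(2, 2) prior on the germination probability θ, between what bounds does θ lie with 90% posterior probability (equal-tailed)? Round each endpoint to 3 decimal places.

[0.287, 0.713]

Posterior: Beta(2+5, 2+5) = Beta(7, 7).
Equal-tailed 90% interval: the 0.05 and 0.95 quantiles of Beta(7, 7).
Posterior mean ≈ 0.500, SD ≈ 0.129; a Normal approximation gives roughly [0.288, 0.712].
Exact: F⁻¹(0.05) = 0.287; F⁻¹(0.95) = 0.713.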